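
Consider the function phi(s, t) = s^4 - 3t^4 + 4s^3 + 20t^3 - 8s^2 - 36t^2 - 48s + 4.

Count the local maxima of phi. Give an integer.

phi separates as a function of s plus a function of t, so ∇phi=0 decouples.
∂phi/∂s = 4(s - 2)(s + 2)(s + 3) = 0 at s ∈ {-3, -2, 2}; ∂phi/∂t = -12t(t - 3)(t - 2) = 0 at t ∈ {0, 2, 3}.
The Hessian is diagonal: diag(phi_ss, phi_tt). Second derivatives: phi_ss(-3)=20, phi_ss(-2)=-16, phi_ss(2)=80; phi_tt(0)=-72, phi_tt(2)=24, phi_tt(3)=-36.
Local maxima occur where both diagonal entries negative: (-2, 0), (-2, 3). Count: 2.

2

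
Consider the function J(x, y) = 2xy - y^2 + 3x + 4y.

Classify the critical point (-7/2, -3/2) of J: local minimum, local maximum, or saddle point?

saddle point

The Hessian of J is constant: H = [[0, 2], [2, -2]].
det(H) = 0·(-2) − 2² = -4.
Since det(H) < 0, H is indefinite and the critical point is a saddle point.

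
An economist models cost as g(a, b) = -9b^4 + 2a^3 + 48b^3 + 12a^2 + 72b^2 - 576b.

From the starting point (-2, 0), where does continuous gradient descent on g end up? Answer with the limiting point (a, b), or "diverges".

(0, 2)

g is separable, so gradient descent decouples: a follows -∂g/∂a, b follows -∂g/∂b.
∂g/∂a = 6a(a + 4); at a=-2 this is -24, so a increases.
∂g/∂b = -36(b - 4)(b - 2)(b + 2); at b=0 this is -576, so b increases.
a converges to its nearest critical value 0 (a local min of the a-part); b converges to 2. The iterate converges to (0, 2).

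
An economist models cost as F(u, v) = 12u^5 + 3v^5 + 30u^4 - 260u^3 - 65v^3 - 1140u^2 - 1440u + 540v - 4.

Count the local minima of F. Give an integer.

F separates as a function of u plus a function of v, so ∇F=0 decouples.
∂F/∂u = 60(u - 4)(u + 1)(u + 2)(u + 3) = 0 at u ∈ {-3, -2, -1, 4}; ∂F/∂v = 15(v - 3)(v - 2)(v + 2)(v + 3) = 0 at v ∈ {-3, -2, 2, 3}.
The Hessian is diagonal: diag(F_uu, F_vv). Second derivatives: F_uu(-3)=-840, F_uu(-2)=360, F_uu(-1)=-600, F_uu(4)=12600; F_vv(-3)=-450, F_vv(-2)=300, F_vv(2)=-300, F_vv(3)=450.
Local minima occur where both diagonal entries positive: (-2, -2), (-2, 3), (4, -2), (4, 3). Count: 4.

4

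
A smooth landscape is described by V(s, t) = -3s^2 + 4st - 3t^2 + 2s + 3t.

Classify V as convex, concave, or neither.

V is quadratic, so its Hessian is the constant matrix H = [[-6, 4], [4, -6]].
det(H) = 20, tr(H) = -12.
det(H) > 0 and tr(H) < 0, so H is negative definite everywhere: concave.

concave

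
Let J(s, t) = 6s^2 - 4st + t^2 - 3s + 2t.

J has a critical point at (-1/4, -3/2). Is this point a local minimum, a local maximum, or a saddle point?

local minimum

The Hessian of J is constant: H = [[12, -4], [-4, 2]].
det(H) = 12·2 − (-4)² = 8.
det(H) > 0 and tr(H) = 14 > 0, so H is positive definite and the point is a local minimum.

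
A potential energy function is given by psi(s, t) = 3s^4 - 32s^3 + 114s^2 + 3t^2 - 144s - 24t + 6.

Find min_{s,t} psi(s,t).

psi(s,t) separates as P(s) + Q(t) + 6, so its minimum is min P + min Q + 6.
P'(s) = 12(s - 4)(s - 3)(s - 1) vanishes at s ∈ {1, 3, 4}; Q'(t) = 6(t - 4) vanishes at t ∈ {4}.
Local minima of P (where P''>0): P(1)=-59, P(4)=-32. Local minima of Q: Q(4)=-48.
So the global minimum of psi is P(1) + Q(4) + 6 = -59 − 48 + 6 = -101, attained at (1, 4).

-101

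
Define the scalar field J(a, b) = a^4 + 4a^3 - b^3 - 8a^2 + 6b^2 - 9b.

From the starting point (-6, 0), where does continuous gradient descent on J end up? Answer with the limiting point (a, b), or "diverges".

J is separable, so gradient descent decouples: a follows -∂J/∂a, b follows -∂J/∂b.
∂J/∂a = 4a(a - 1)(a + 4); at a=-6 this is -336, so a increases.
∂J/∂b = -3(b - 3)(b - 1); at b=0 this is -9, so b increases.
a converges to its nearest critical value -4 (a local min of the a-part); b converges to 1. The iterate converges to (-4, 1).

(-4, 1)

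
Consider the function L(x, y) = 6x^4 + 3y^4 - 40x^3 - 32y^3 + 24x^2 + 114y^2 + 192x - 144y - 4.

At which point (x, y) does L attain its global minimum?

(-1, 1)

L(x,y) separates as P(x) + Q(y) − 4, so its minimum is min P + min Q − 4.
P'(x) = 24(x - 4)(x - 2)(x + 1) vanishes at x ∈ {-1, 2, 4}; Q'(y) = 12(y - 4)(y - 3)(y - 1) vanishes at y ∈ {1, 3, 4}.
Local minima of P (where P''>0): P(-1)=-122, P(4)=128. Local minima of Q: Q(1)=-59, Q(4)=-32.
So the global minimum of L is P(-1) + Q(1) − 4 = -122 − 59 − 4 = -185, attained at (-1, 1).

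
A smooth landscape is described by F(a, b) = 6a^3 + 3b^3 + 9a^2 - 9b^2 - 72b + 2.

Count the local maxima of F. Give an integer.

1

F separates as a function of a plus a function of b, so ∇F=0 decouples.
∂F/∂a = 18a(a + 1) = 0 at a ∈ {-1, 0}; ∂F/∂b = 9(b - 4)(b + 2) = 0 at b ∈ {-2, 4}.
The Hessian is diagonal: diag(F_aa, F_bb). Second derivatives: F_aa(-1)=-18, F_aa(0)=18; F_bb(-2)=-54, F_bb(4)=54.
Local maxima occur where both diagonal entries negative: (-1, -2). Count: 1.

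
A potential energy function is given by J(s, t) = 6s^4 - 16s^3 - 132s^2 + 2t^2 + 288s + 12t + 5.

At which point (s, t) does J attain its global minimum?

(-3, -3)

J(s,t) separates as P(s) + Q(t) + 5, so its minimum is min P + min Q + 5.
P'(s) = 24(s - 4)(s - 1)(s + 3) vanishes at s ∈ {-3, 1, 4}; Q'(t) = 4(t + 3) vanishes at t ∈ {-3}.
Local minima of P (where P''>0): P(-3)=-1134, P(4)=-448. Local minima of Q: Q(-3)=-18.
So the global minimum of J is P(-3) + Q(-3) + 5 = -1134 − 18 + 5 = -1147, attained at (-3, -3).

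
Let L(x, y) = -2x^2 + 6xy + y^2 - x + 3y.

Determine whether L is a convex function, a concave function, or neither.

L is quadratic, so its Hessian is the constant matrix H = [[-4, 6], [6, 2]].
det(H) = -44, tr(H) = -2.
det(H) < 0, so H is indefinite: neither convex nor concave.

neither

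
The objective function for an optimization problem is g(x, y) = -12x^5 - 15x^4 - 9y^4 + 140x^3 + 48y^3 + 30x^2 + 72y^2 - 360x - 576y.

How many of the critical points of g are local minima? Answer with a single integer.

g separates as a function of x plus a function of y, so ∇g=0 decouples.
∂g/∂x = -60(x - 2)(x - 1)(x + 1)(x + 3) = 0 at x ∈ {-3, -1, 1, 2}; ∂g/∂y = -36(y - 4)(y - 2)(y + 2) = 0 at y ∈ {-2, 2, 4}.
The Hessian is diagonal: diag(g_xx, g_yy). Second derivatives: g_xx(-3)=2400, g_xx(-1)=-720, g_xx(1)=480, g_xx(2)=-900; g_yy(-2)=-864, g_yy(2)=288, g_yy(4)=-432.
Local minima occur where both diagonal entries positive: (-3, 2), (1, 2). Count: 2.

2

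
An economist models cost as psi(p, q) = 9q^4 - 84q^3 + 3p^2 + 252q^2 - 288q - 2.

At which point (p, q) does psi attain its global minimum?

(0, 4)

psi(p,q) separates as A(p) + B(q) − 2, so its minimum is min A + min B − 2.
A'(p) = 6p vanishes at p ∈ {0}; B'(q) = 36(q - 4)(q - 2)(q - 1) vanishes at q ∈ {1, 2, 4}.
Local minima of A (where A''>0): A(0)=0. Local minima of B: B(1)=-111, B(4)=-192.
So the global minimum of psi is A(0) + B(4) − 2 = 0 − 192 − 2 = -194, attained at (0, 4).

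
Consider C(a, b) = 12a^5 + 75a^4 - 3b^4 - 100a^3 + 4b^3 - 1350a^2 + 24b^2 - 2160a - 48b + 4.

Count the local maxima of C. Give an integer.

4

C separates as a function of a plus a function of b, so ∇C=0 decouples.
∂C/∂a = 60(a - 3)(a + 1)(a + 3)(a + 4) = 0 at a ∈ {-4, -3, -1, 3}; ∂C/∂b = -12(b - 2)(b - 1)(b + 2) = 0 at b ∈ {-2, 1, 2}.
The Hessian is diagonal: diag(C_aa, C_bb). Second derivatives: C_aa(-4)=-1260, C_aa(-3)=720, C_aa(-1)=-1440, C_aa(3)=10080; C_bb(-2)=-144, C_bb(1)=36, C_bb(2)=-48.
Local maxima occur where both diagonal entries negative: (-4, -2), (-4, 2), (-1, -2), (-1, 2). Count: 4.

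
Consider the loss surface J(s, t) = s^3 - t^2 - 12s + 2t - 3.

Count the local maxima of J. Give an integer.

J separates as a function of s plus a function of t, so ∇J=0 decouples.
∂J/∂s = 3(s - 2)(s + 2) = 0 at s ∈ {-2, 2}; ∂J/∂t = -2(t - 1) = 0 at t ∈ {1}.
The Hessian is diagonal: diag(J_ss, J_tt). Second derivatives: J_ss(-2)=-12, J_ss(2)=12; J_tt(1)=-2.
Local maxima occur where both diagonal entries negative: (-2, 1). Count: 1.

1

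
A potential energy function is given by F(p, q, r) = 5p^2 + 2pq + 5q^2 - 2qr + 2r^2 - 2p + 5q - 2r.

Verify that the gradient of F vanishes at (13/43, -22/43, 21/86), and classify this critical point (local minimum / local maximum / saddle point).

∇F = (10p + 2q - 2, 2p + 10q - 2r + 5, -2q + 4r - 2); substituting (13/43, -22/43, 21/86) gives ∇F = (0, 0, 0), so (13/43, -22/43, 21/86) is indeed a critical point.
The Hessian is constant: H = [[10, 2, 0], [2, 10, -2], [0, -2, 4]].
Leading principal minors: Δ₁ = 10, Δ₂ = 96, Δ₃ = 344.
All leading minors are positive, so H is positive definite: a local minimum.

local minimum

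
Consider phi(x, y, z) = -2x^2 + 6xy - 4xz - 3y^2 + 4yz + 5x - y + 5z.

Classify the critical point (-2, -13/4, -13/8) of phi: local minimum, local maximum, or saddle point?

saddle point

The Hessian is constant: H = [[-4, 6, -4], [6, -6, 4], [-4, 4, 0]].
Leading principal minors: Δ₁ = -4, Δ₂ = -12, Δ₃ = -32.
The minors fit neither the all-positive nor the alternating-sign pattern, so H is indefinite: a saddle point.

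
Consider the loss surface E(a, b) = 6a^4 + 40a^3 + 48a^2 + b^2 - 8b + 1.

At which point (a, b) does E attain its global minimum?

(-4, 4)

E(a,b) separates as P(a) + Q(b) + 1, so its minimum is min P + min Q + 1.
P'(a) = 24a(a + 1)(a + 4) vanishes at a ∈ {-4, -1, 0}; Q'(b) = 2b - 8 vanishes at b ∈ {4}.
Local minima of P (where P''>0): P(-4)=-256, P(0)=0. Local minima of Q: Q(4)=-16.
So the global minimum of E is P(-4) + Q(4) + 1 = -256 − 16 + 1 = -271, attained at (-4, 4).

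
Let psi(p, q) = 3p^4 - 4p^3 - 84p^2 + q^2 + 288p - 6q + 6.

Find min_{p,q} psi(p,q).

-1475

psi(p,q) separates as A(p) + B(q) + 6, so its minimum is min A + min B + 6.
A'(p) = 12(p - 3)(p - 2)(p + 4) vanishes at p ∈ {-4, 2, 3}; B'(q) = 2q - 6 vanishes at q ∈ {3}.
Local minima of A (where A''>0): A(-4)=-1472, A(3)=243. Local minima of B: B(3)=-9.
So the global minimum of psi is A(-4) + B(3) + 6 = -1472 − 9 + 6 = -1475, attained at (-4, 3).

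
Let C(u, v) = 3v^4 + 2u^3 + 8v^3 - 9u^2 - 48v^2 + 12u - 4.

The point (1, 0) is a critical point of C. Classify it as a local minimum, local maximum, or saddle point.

local maximum

The mixed partial ∂²C/∂u∂v is 0, so the Hessian at any point is diag(C_uu, C_vv) = diag(6(2u - 3), 12(3v^2 + 4v - 8)).
At (1, 0): H = diag(-6, -96).
Both eigenvalues are negative, so H is negative definite: a local maximum.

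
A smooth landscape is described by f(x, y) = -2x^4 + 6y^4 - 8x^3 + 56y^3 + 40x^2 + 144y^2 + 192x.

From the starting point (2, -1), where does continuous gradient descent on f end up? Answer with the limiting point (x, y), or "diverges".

(-2, 0)

f is separable, so gradient descent decouples: x follows -∂f/∂x, y follows -∂f/∂y.
∂f/∂x = -8(x - 3)(x + 2)(x + 4); at x=2 this is 192, so x decreases.
∂f/∂y = 24y(y + 3)(y + 4); at y=-1 this is -144, so y increases.
x converges to its nearest critical value -2 (a local min of the x-part); y converges to 0. The iterate converges to (-2, 0).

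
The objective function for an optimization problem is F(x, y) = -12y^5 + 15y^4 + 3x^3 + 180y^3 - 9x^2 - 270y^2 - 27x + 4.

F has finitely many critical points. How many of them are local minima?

F separates as a function of x plus a function of y, so ∇F=0 decouples.
∂F/∂x = 9(x - 3)(x + 1) = 0 at x ∈ {-1, 3}; ∂F/∂y = -60y(y - 3)(y - 1)(y + 3) = 0 at y ∈ {-3, 0, 1, 3}.
The Hessian is diagonal: diag(F_xx, F_yy). Second derivatives: F_xx(-1)=-36, F_xx(3)=36; F_yy(-3)=4320, F_yy(0)=-540, F_yy(1)=480, F_yy(3)=-2160.
Local minima occur where both diagonal entries positive: (3, -3), (3, 1). Count: 2.

2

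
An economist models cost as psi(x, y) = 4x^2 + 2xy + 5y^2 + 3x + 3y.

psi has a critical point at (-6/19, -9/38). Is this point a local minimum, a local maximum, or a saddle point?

local minimum

The Hessian of psi is constant: H = [[8, 2], [2, 10]].
det(H) = 8·10 − 2² = 76.
det(H) > 0 and tr(H) = 18 > 0, so H is positive definite and the point is a local minimum.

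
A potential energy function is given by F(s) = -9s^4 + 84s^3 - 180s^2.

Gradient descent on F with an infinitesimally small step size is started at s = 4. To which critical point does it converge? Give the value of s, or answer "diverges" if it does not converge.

2

F'(s) = -36s(s - 5)(s - 2), so F'(4) = 288.
Gradient descent moves in the -F' direction, i.e. s is decreasing.
The nearest critical point in that direction is s = 2, where F'' = 216 > 0 (a local minimum). The iterate converges there.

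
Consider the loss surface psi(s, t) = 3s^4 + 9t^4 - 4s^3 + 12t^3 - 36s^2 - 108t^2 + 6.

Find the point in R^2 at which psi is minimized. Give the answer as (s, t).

psi(s,t) separates as P(s) + Q(t) + 6, so its minimum is min P + min Q + 6.
P'(s) = 12s(s - 3)(s + 2) vanishes at s ∈ {-2, 0, 3}; Q'(t) = 36t(t - 2)(t + 3) vanishes at t ∈ {-3, 0, 2}.
Local minima of P (where P''>0): P(-2)=-64, P(3)=-189. Local minima of Q: Q(-3)=-567, Q(2)=-192.
So the global minimum of psi is P(3) + Q(-3) + 6 = -189 − 567 + 6 = -750, attained at (3, -3).

(3, -3)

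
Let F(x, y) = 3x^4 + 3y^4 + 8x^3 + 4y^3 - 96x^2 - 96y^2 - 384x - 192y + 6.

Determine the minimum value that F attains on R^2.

-3066

F(x,y) separates as P(x) + Q(y) + 6, so its minimum is min P + min Q + 6.
P'(x) = 12(x - 4)(x + 2)(x + 4) vanishes at x ∈ {-4, -2, 4}; Q'(y) = 12(y - 4)(y + 1)(y + 4) vanishes at y ∈ {-4, -1, 4}.
Local minima of P (where P''>0): P(-4)=256, P(4)=-1792. Local minima of Q: Q(-4)=-256, Q(4)=-1280.
So the global minimum of F is P(4) + Q(4) + 6 = -1792 − 1280 + 6 = -3066, attained at (4, 4).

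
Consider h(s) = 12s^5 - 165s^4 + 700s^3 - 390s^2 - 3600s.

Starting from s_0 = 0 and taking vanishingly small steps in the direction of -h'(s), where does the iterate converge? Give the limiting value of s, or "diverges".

h'(s) = 60(s - 5)(s - 4)(s - 3)(s + 1), so h'(0) = -3600.
Gradient descent moves in the -h' direction, i.e. s is increasing.
The nearest critical point in that direction is s = 3, where h'' = 480 > 0 (a local minimum). The iterate converges there.

3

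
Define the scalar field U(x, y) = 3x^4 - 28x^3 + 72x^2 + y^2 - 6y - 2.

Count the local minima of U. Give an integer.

2

U separates as a function of x plus a function of y, so ∇U=0 decouples.
∂U/∂x = 12x(x - 4)(x - 3) = 0 at x ∈ {0, 3, 4}; ∂U/∂y = 2(y - 3) = 0 at y ∈ {3}.
The Hessian is diagonal: diag(U_xx, U_yy). Second derivatives: U_xx(0)=144, U_xx(3)=-36, U_xx(4)=48; U_yy(3)=2.
Local minima occur where both diagonal entries positive: (0, 3), (4, 3). Count: 2.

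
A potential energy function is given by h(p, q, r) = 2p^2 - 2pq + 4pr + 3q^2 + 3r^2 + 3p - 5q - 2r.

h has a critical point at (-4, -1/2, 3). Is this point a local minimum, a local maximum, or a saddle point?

local minimum

The Hessian is constant: H = [[4, -2, 4], [-2, 6, 0], [4, 0, 6]].
Leading principal minors: Δ₁ = 4, Δ₂ = 20, Δ₃ = 24.
All leading minors are positive, so H is positive definite: a local minimum.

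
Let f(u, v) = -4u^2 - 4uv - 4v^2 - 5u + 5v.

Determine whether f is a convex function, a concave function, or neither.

f is quadratic, so its Hessian is the constant matrix H = [[-8, -4], [-4, -8]].
det(H) = 48, tr(H) = -16.
det(H) > 0 and tr(H) < 0, so H is negative definite everywhere: concave.

concave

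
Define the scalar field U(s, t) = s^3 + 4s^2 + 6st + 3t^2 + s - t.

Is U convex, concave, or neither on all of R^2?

The term s^3 is cubic, so the Hessian is not constant.
∂²U/∂s² = 6s + 8, which takes both signs as s varies (negative for sufficiently negative s). A diagonal entry of the Hessian changing sign means the Hessian is neither positive- nor negative-semidefinite on all of R^2.

neither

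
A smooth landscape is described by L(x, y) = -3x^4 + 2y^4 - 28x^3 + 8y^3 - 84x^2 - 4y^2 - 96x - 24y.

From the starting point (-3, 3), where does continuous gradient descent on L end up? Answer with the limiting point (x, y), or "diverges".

(-2, 1)

L is separable, so gradient descent decouples: x follows -∂L/∂x, y follows -∂L/∂y.
∂L/∂x = -12(x + 1)(x + 2)(x + 4); at x=-3 this is -24, so x increases.
∂L/∂y = 8(y - 1)(y + 1)(y + 3); at y=3 this is 384, so y decreases.
x converges to its nearest critical value -2 (a local min of the x-part); y converges to 1. The iterate converges to (-2, 1).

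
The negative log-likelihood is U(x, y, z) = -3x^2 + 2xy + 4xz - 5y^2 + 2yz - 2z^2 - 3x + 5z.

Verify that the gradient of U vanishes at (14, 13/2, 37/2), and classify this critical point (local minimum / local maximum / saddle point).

∇U = (-6x + 2y + 4z - 3, 2x - 10y + 2z, 4x + 2y - 4z + 5); substituting (14, 13/2, 37/2) gives ∇U = (0, 0, 0), so (14, 13/2, 37/2) is indeed a critical point.
The Hessian is constant: H = [[-6, 2, 4], [2, -10, 2], [4, 2, -4]].
Leading principal minors: Δ₁ = -6, Δ₂ = 56, Δ₃ = -8.
The minors alternate sign starting negative (−, +, −), so H is negative definite: a local maximum.

local maximum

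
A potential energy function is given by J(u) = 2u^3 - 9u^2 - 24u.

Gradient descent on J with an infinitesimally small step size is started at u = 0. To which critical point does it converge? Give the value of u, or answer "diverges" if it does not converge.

J'(u) = 6(u - 4)(u + 1), so J'(0) = -24.
Gradient descent moves in the -J' direction, i.e. u is increasing.
The nearest critical point in that direction is u = 4, where J'' = 30 > 0 (a local minimum). The iterate converges there.

4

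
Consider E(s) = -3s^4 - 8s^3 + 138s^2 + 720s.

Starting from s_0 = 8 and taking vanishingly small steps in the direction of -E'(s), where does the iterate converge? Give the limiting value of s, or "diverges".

diverges

E'(s) = -12(s - 5)(s + 3)(s + 4), so E'(8) = -4752.
Gradient descent moves in the -E' direction, i.e. s is increasing.
There is no critical point above s=8, and E' keeps the same sign, so the iterate runs off to +∞.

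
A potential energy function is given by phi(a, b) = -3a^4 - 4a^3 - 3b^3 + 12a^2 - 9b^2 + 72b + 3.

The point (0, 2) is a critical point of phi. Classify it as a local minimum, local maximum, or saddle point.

saddle point

The mixed partial ∂²phi/∂a∂b is 0, so the Hessian at any point is diag(phi_aa, phi_bb) = diag(12(-3a^2 - 2a + 2), -18(b + 1)).
At (0, 2): H = diag(24, -54).
The eigenvalues have opposite signs, so H is indefinite: a saddle point.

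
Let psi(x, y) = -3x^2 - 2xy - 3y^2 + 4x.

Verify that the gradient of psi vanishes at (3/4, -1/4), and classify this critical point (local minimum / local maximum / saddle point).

local maximum

∇psi = (-6x - 2y + 4, -2x - 6y); substituting (3/4, -1/4) gives ∇psi = (0, 0), so (3/4, -1/4) is indeed a critical point.
The Hessian of psi is constant: H = [[-6, -2], [-2, -6]].
det(H) = (-6)·(-6) − (-2)² = 32.
det(H) > 0 and tr(H) = -12 < 0, so H is negative definite and the point is a local maximum.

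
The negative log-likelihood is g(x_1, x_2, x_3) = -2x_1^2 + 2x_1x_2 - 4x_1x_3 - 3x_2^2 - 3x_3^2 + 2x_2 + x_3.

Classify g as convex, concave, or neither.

g is quadratic, so its Hessian is the constant matrix H = [[-4, 2, -4], [2, -6, 0], [-4, 0, -6]].
Leading principal minors: -4, 20, -24.
Signs alternate −, +, − ⇒ H ≺ 0 ⇒ concave.

concave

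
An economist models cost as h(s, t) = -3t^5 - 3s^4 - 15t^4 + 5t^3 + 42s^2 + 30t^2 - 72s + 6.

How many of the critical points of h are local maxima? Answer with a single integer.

h separates as a function of s plus a function of t, so ∇h=0 decouples.
∂h/∂s = -12(s - 2)(s - 1)(s + 3) = 0 at s ∈ {-3, 1, 2}; ∂h/∂t = -15t(t - 1)(t + 1)(t + 4) = 0 at t ∈ {-4, -1, 0, 1}.
The Hessian is diagonal: diag(h_ss, h_tt). Second derivatives: h_ss(-3)=-240, h_ss(1)=48, h_ss(2)=-60; h_tt(-4)=900, h_tt(-1)=-90, h_tt(0)=60, h_tt(1)=-150.
Local maxima occur where both diagonal entries negative: (-3, -1), (-3, 1), (2, -1), (2, 1). Count: 4.

4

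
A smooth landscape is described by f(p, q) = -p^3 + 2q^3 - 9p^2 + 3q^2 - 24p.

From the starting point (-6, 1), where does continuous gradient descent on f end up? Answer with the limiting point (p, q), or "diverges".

f is separable, so gradient descent decouples: p follows -∂f/∂p, q follows -∂f/∂q.
∂f/∂p = -3(p + 2)(p + 4); at p=-6 this is -24, so p increases.
∂f/∂q = 6q(q + 1); at q=1 this is 12, so q decreases.
p converges to its nearest critical value -4 (a local min of the p-part); q converges to 0. The iterate converges to (-4, 0).

(-4, 0)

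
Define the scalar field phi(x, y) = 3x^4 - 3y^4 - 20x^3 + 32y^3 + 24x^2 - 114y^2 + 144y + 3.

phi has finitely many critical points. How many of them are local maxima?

phi separates as a function of x plus a function of y, so ∇phi=0 decouples.
∂phi/∂x = 12x(x - 4)(x - 1) = 0 at x ∈ {0, 1, 4}; ∂phi/∂y = -12(y - 4)(y - 3)(y - 1) = 0 at y ∈ {1, 3, 4}.
The Hessian is diagonal: diag(phi_xx, phi_yy). Second derivatives: phi_xx(0)=48, phi_xx(1)=-36, phi_xx(4)=144; phi_yy(1)=-72, phi_yy(3)=24, phi_yy(4)=-36.
Local maxima occur where both diagonal entries negative: (1, 1), (1, 4). Count: 2.

2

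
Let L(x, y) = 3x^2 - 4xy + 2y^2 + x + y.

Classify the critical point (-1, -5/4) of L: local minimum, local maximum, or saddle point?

The Hessian of L is constant: H = [[6, -4], [-4, 4]].
det(H) = 6·4 − (-4)² = 8.
det(H) > 0 and tr(H) = 10 > 0, so H is positive definite and the point is a local minimum.

local minimum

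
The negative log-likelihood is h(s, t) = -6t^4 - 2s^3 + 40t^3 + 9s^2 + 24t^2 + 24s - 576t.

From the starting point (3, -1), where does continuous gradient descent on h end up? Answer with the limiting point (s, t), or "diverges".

h is separable, so gradient descent decouples: s follows -∂h/∂s, t follows -∂h/∂t.
∂h/∂s = -6(s - 4)(s + 1); at s=3 this is 24, so s decreases.
∂h/∂t = -24(t - 4)(t - 3)(t + 2); at t=-1 this is -480, so t increases.
s converges to its nearest critical value -1 (a local min of the s-part); t converges to 3. The iterate converges to (-1, 3).

(-1, 3)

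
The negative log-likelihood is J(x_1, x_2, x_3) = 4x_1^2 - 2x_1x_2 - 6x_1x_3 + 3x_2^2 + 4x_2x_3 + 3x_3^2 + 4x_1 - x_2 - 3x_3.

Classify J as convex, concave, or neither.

convex

J is quadratic, so its Hessian is the constant matrix H = [[8, -2, -6], [-2, 6, 4], [-6, 4, 6]].
Leading principal minors: 8, 44, 16.
All positive ⇒ H ≻ 0 ⇒ convex.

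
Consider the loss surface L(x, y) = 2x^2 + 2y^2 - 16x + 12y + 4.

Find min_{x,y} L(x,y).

-46

L(x,y) separates as P(x) + Q(y) + 4, so its minimum is min P + min Q + 4.
P'(x) = 4x - 16 vanishes at x ∈ {4}; Q'(y) = 4y + 12 vanishes at y ∈ {-3}.
Local minima of P (where P''>0): P(4)=-32. Local minima of Q: Q(-3)=-18.
So the global minimum of L is P(4) + Q(-3) + 4 = -32 − 18 + 4 = -46, attained at (4, -3).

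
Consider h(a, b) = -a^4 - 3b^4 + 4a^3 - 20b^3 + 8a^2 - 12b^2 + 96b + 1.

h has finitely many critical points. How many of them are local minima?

h separates as a function of a plus a function of b, so ∇h=0 decouples.
∂h/∂a = -4a(a - 4)(a + 1) = 0 at a ∈ {-1, 0, 4}; ∂h/∂b = -12(b - 1)(b + 2)(b + 4) = 0 at b ∈ {-4, -2, 1}.
The Hessian is diagonal: diag(h_aa, h_bb). Second derivatives: h_aa(-1)=-20, h_aa(0)=16, h_aa(4)=-80; h_bb(-4)=-120, h_bb(-2)=72, h_bb(1)=-180.
Local minima occur where both diagonal entries positive: (0, -2). Count: 1.

1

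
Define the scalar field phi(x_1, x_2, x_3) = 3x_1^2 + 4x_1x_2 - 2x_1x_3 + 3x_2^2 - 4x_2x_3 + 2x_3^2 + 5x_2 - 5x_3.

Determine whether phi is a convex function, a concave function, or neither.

convex

phi is quadratic, so its Hessian is the constant matrix H = [[6, 4, -2], [4, 6, -4], [-2, -4, 4]].
Leading principal minors: 6, 20, 24.
All positive ⇒ H ≻ 0 ⇒ convex.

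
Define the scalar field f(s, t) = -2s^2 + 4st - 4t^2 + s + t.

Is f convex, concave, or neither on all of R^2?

concave

f is quadratic, so its Hessian is the constant matrix H = [[-4, 4], [4, -8]].
det(H) = 16, tr(H) = -12.
det(H) > 0 and tr(H) < 0, so H is negative definite everywhere: concave.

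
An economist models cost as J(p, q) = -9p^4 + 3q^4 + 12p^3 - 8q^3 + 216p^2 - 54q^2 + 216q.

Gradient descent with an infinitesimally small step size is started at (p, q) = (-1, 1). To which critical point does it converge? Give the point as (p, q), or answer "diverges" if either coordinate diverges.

(0, -3)

J is separable, so gradient descent decouples: p follows -∂J/∂p, q follows -∂J/∂q.
∂J/∂p = -36p(p - 4)(p + 3); at p=-1 this is -360, so p increases.
∂J/∂q = 12(q - 3)(q - 2)(q + 3); at q=1 this is 96, so q decreases.
p converges to its nearest critical value 0 (a local min of the p-part); q converges to -3. The iterate converges to (0, -3).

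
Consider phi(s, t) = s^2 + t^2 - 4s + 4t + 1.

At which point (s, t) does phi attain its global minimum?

(2, -2)

phi(s,t) separates as P(s) + Q(t) + 1, so its minimum is min P + min Q + 1.
P'(s) = 2s - 4 vanishes at s ∈ {2}; Q'(t) = 2(t + 2) vanishes at t ∈ {-2}.
Local minima of P (where P''>0): P(2)=-4. Local minima of Q: Q(-2)=-4.
So the global minimum of phi is P(2) + Q(-2) + 1 = -4 − 4 + 1 = -7, attained at (2, -2).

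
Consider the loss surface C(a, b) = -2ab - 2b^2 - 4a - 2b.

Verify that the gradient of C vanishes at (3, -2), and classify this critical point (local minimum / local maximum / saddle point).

saddle point

∇C = (-2b - 4, -2a - 4b - 2); substituting (3, -2) gives ∇C = (0, 0), so (3, -2) is indeed a critical point.
The Hessian of C is constant: H = [[0, -2], [-2, -4]].
det(H) = 0·(-4) − (-2)² = -4.
Since det(H) < 0, H is indefinite and the critical point is a saddle point.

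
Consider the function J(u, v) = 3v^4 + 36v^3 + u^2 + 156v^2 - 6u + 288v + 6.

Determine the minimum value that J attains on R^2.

-195

J(u,v) separates as P(u) + Q(v) + 6, so its minimum is min P + min Q + 6.
P'(u) = 2u - 6 vanishes at u ∈ {3}; Q'(v) = 12(v + 2)(v + 3)(v + 4) vanishes at v ∈ {-4, -3, -2}.
Local minima of P (where P''>0): P(3)=-9. Local minima of Q: Q(-4)=-192, Q(-2)=-192.
So the global minimum of J is P(3) + Q(-4) + 6 = -9 − 192 + 6 = -195, attained at (3, -4).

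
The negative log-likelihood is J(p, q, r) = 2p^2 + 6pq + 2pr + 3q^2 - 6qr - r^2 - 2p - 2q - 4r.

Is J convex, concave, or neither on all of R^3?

neither

J is quadratic, so its Hessian is the constant matrix H = [[4, 6, 2], [6, 6, -6], [2, -6, -2]].
Leading principal minors: 4, -12, -288.
Neither pattern holds ⇒ H is indefinite ⇒ neither convex nor concave.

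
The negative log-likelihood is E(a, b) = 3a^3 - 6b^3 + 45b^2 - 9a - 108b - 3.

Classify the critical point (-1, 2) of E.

saddle point

The mixed partial ∂²E/∂a∂b is 0, so the Hessian at any point is diag(E_aa, E_bb) = diag(18a, 18(-2b + 5)).
At (-1, 2): H = diag(-18, 18).
The eigenvalues have opposite signs, so H is indefinite: a saddle point.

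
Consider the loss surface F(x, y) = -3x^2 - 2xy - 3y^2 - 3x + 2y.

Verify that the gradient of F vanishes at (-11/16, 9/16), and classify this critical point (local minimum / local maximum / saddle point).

∇F = (-6x - 2y - 3, -2x - 6y + 2); substituting (-11/16, 9/16) gives ∇F = (0, 0), so (-11/16, 9/16) is indeed a critical point.
The Hessian of F is constant: H = [[-6, -2], [-2, -6]].
det(H) = (-6)·(-6) − (-2)² = 32.
det(H) > 0 and tr(H) = -12 < 0, so H is negative definite and the point is a local maximum.

local maximum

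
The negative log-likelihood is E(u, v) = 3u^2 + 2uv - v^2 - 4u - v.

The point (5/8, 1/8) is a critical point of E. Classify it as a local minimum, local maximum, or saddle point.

The Hessian of E is constant: H = [[6, 2], [2, -2]].
det(H) = 6·(-2) − 2² = -16.
Since det(H) < 0, H is indefinite and the critical point is a saddle point.

saddle point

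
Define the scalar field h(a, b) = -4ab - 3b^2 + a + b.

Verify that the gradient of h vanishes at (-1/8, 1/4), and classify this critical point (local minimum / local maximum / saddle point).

saddle point

∇h = (-4b + 1, -4a - 6b + 1); substituting (-1/8, 1/4) gives ∇h = (0, 0), so (-1/8, 1/4) is indeed a critical point.
The Hessian of h is constant: H = [[0, -4], [-4, -6]].
det(H) = 0·(-6) − (-4)² = -16.
Since det(H) < 0, H is indefinite and the critical point is a saddle point.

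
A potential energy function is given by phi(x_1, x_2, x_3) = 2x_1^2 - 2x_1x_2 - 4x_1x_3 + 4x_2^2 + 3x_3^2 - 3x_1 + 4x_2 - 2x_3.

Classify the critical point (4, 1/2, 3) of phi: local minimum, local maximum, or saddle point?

The Hessian is constant: H = [[4, -2, -4], [-2, 8, 0], [-4, 0, 6]].
Leading principal minors: Δ₁ = 4, Δ₂ = 28, Δ₃ = 40.
All leading minors are positive, so H is positive definite: a local minimum.

local minimum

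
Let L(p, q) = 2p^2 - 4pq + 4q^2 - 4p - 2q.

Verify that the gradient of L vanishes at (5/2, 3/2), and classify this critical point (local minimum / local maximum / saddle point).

∇L = (4p - 4q - 4, -4p + 8q - 2); substituting (5/2, 3/2) gives ∇L = (0, 0), so (5/2, 3/2) is indeed a critical point.
The Hessian of L is constant: H = [[4, -4], [-4, 8]].
det(H) = 4·8 − (-4)² = 16.
det(H) > 0 and tr(H) = 12 > 0, so H is positive definite and the point is a local minimum.

local minimum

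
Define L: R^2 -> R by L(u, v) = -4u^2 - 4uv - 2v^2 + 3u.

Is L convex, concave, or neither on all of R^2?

L is quadratic, so its Hessian is the constant matrix H = [[-8, -4], [-4, -4]].
det(H) = 16, tr(H) = -12.
det(H) > 0 and tr(H) < 0, so H is negative definite everywhere: concave.

concave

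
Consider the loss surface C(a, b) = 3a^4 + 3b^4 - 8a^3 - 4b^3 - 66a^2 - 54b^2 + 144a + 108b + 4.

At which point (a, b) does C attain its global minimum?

C(a,b) separates as P(a) + Q(b) + 4, so its minimum is min P + min Q + 4.
P'(a) = 12(a - 4)(a - 1)(a + 3) vanishes at a ∈ {-3, 1, 4}; Q'(b) = 12(b - 3)(b - 1)(b + 3) vanishes at b ∈ {-3, 1, 3}.
Local minima of P (where P''>0): P(-3)=-567, P(4)=-224. Local minima of Q: Q(-3)=-459, Q(3)=-27.
So the global minimum of C is P(-3) + Q(-3) + 4 = -567 − 459 + 4 = -1022, attained at (-3, -3).

(-3, -3)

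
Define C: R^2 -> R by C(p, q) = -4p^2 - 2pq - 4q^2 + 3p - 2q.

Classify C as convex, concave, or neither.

C is quadratic, so its Hessian is the constant matrix H = [[-8, -2], [-2, -8]].
det(H) = 60, tr(H) = -16.
det(H) > 0 and tr(H) < 0, so H is negative definite everywhere: concave.

concave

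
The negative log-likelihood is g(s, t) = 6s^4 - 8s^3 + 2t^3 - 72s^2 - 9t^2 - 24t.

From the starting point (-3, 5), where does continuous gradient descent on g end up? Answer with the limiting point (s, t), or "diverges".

(-2, 4)

g is separable, so gradient descent decouples: s follows -∂g/∂s, t follows -∂g/∂t.
∂g/∂s = 24s(s - 3)(s + 2); at s=-3 this is -432, so s increases.
∂g/∂t = 6(t - 4)(t + 1); at t=5 this is 36, so t decreases.
s converges to its nearest critical value -2 (a local min of the s-part); t converges to 4. The iterate converges to (-2, 4).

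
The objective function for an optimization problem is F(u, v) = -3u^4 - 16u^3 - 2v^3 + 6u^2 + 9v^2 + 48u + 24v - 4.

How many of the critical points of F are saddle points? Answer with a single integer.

3

F separates as a function of u plus a function of v, so ∇F=0 decouples.
∂F/∂u = -12(u - 1)(u + 1)(u + 4) = 0 at u ∈ {-4, -1, 1}; ∂F/∂v = -6(v - 4)(v + 1) = 0 at v ∈ {-1, 4}.
The Hessian is diagonal: diag(F_uu, F_vv). Second derivatives: F_uu(-4)=-180, F_uu(-1)=72, F_uu(1)=-120; F_vv(-1)=30, F_vv(4)=-30.
Saddle points occur where the two diagonal entries have opposite signs: (-4, -1), (-1, 4), (1, -1). Count: 3.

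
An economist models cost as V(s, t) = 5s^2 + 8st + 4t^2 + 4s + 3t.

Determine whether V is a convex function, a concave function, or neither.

convex

V is quadratic, so its Hessian is the constant matrix H = [[10, 8], [8, 8]].
det(H) = 16, tr(H) = 18.
det(H) > 0 and tr(H) > 0, so H is positive definite everywhere: convex.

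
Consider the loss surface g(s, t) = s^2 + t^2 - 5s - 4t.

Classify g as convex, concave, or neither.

g is quadratic, so its Hessian is the constant matrix H = [[2, 0], [0, 2]].
det(H) = 4, tr(H) = 4.
det(H) > 0 and tr(H) > 0, so H is positive definite everywhere: convex.

convex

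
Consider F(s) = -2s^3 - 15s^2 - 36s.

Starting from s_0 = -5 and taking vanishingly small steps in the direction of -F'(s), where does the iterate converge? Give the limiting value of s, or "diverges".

F'(s) = -6(s + 2)(s + 3), so F'(-5) = -36.
Gradient descent moves in the -F' direction, i.e. s is increasing.
The nearest critical point in that direction is s = -3, where F'' = 6 > 0 (a local minimum). The iterate converges there.

-3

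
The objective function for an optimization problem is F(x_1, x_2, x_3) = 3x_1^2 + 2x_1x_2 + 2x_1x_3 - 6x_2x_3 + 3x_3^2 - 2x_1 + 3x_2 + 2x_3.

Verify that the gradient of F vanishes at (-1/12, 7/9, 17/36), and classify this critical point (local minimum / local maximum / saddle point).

∇F = (6x_1 + 2x_2 + 2x_3 - 2, 2x_1 - 6x_3 + 3, 2x_1 - 6x_2 + 6x_3 + 2); substituting (-1/12, 7/9, 17/36) gives ∇F = (0, 0, 0), so (-1/12, 7/9, 17/36) is indeed a critical point.
The Hessian is constant: H = [[6, 2, 2], [2, 0, -6], [2, -6, 6]].
Leading principal minors: Δ₁ = 6, Δ₂ = -4, Δ₃ = -288.
The minors fit neither the all-positive nor the alternating-sign pattern, so H is indefinite: a saddle point.

saddle point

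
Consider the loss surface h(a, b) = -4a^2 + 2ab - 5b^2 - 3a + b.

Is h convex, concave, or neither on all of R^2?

concave

h is quadratic, so its Hessian is the constant matrix H = [[-8, 2], [2, -10]].
det(H) = 76, tr(H) = -18.
det(H) > 0 and tr(H) < 0, so H is negative definite everywhere: concave.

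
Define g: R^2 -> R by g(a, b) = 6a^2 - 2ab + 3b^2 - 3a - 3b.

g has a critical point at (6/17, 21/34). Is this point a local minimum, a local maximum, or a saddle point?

The Hessian of g is constant: H = [[12, -2], [-2, 6]].
det(H) = 12·6 − (-2)² = 68.
det(H) > 0 and tr(H) = 18 > 0, so H is positive definite and the point is a local minimum.

local minimum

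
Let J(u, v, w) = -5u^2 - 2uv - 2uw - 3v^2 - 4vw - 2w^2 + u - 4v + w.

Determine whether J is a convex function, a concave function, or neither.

J is quadratic, so its Hessian is the constant matrix H = [[-10, -2, -2], [-2, -6, -4], [-2, -4, -4]].
Leading principal minors: -10, 56, -72.
Signs alternate −, +, − ⇒ H ≺ 0 ⇒ concave.

concave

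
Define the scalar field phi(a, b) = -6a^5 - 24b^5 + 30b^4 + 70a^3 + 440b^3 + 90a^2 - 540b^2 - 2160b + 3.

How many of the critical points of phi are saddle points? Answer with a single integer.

8

phi separates as a function of a plus a function of b, so ∇phi=0 decouples.
∂phi/∂a = -30a(a - 3)(a + 1)(a + 2) = 0 at a ∈ {-2, -1, 0, 3}; ∂phi/∂b = -120(b - 3)(b - 2)(b + 1)(b + 3) = 0 at b ∈ {-3, -1, 2, 3}.
The Hessian is diagonal: diag(phi_aa, phi_bb). Second derivatives: phi_aa(-2)=300, phi_aa(-1)=-120, phi_aa(0)=180, phi_aa(3)=-1800; phi_bb(-3)=7200, phi_bb(-1)=-2880, phi_bb(2)=1800, phi_bb(3)=-2880.
Saddle points occur where the two diagonal entries have opposite signs: (-2, -1), (-2, 3), (-1, -3), (-1, 2), (0, -1), (0, 3), (3, -3), (3, 2). Count: 8.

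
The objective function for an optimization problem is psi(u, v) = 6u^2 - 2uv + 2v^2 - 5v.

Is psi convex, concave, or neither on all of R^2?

convex

psi is quadratic, so its Hessian is the constant matrix H = [[12, -2], [-2, 4]].
det(H) = 44, tr(H) = 16.
det(H) > 0 and tr(H) > 0, so H is positive definite everywhere: convex.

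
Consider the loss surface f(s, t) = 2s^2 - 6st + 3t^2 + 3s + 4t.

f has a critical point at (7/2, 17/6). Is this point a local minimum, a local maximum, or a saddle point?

saddle point

The Hessian of f is constant: H = [[4, -6], [-6, 6]].
det(H) = 4·6 − (-6)² = -12.
Since det(H) < 0, H is indefinite and the critical point is a saddle point.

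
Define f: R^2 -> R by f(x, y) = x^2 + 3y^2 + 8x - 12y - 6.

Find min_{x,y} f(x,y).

-34

f(x,y) separates as P(x) + Q(y) − 6, so its minimum is min P + min Q − 6.
P'(x) = 2x + 8 vanishes at x ∈ {-4}; Q'(y) = 6y - 12 vanishes at y ∈ {2}.
Local minima of P (where P''>0): P(-4)=-16. Local minima of Q: Q(2)=-12.
So the global minimum of f is P(-4) + Q(2) − 6 = -16 − 12 − 6 = -34, attained at (-4, 2).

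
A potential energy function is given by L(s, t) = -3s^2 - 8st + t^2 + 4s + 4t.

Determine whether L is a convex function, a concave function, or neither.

L is quadratic, so its Hessian is the constant matrix H = [[-6, -8], [-8, 2]].
det(H) = -76, tr(H) = -4.
det(H) < 0, so H is indefinite: neither convex nor concave.

neither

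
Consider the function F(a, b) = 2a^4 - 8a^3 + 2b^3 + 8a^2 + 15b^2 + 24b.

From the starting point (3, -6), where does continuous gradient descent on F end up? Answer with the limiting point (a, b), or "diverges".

F is separable, so gradient descent decouples: a follows -∂F/∂a, b follows -∂F/∂b.
∂F/∂a = 8a(a - 2)(a - 1); at a=3 this is 48, so a decreases.
∂F/∂b = 6(b + 1)(b + 4); at b=-6 this is 60, so b decreases.
The b-coordinate has no critical point in that direction and runs off to infinity.

diverges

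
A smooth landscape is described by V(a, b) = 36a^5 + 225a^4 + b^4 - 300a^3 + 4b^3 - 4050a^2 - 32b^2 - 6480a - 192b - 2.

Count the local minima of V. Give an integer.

V separates as a function of a plus a function of b, so ∇V=0 decouples.
∂V/∂a = 180(a - 3)(a + 1)(a + 3)(a + 4) = 0 at a ∈ {-4, -3, -1, 3}; ∂V/∂b = 4(b - 4)(b + 3)(b + 4) = 0 at b ∈ {-4, -3, 4}.
The Hessian is diagonal: diag(V_aa, V_bb). Second derivatives: V_aa(-4)=-3780, V_aa(-3)=2160, V_aa(-1)=-4320, V_aa(3)=30240; V_bb(-4)=32, V_bb(-3)=-28, V_bb(4)=224.
Local minima occur where both diagonal entries positive: (-3, -4), (-3, 4), (3, -4), (3, 4). Count: 4.

4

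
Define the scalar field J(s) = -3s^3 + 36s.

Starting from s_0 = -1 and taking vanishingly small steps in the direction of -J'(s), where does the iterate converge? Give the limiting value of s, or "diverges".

J'(s) = -9(s - 2)(s + 2), so J'(-1) = 27.
Gradient descent moves in the -J' direction, i.e. s is decreasing.
The nearest critical point in that direction is s = -2, where J'' = 36 > 0 (a local minimum). The iterate converges there.

-2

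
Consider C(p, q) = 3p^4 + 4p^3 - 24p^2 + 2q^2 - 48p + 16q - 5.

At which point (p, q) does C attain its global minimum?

C(p,q) separates as A(p) + B(q) − 5, so its minimum is min A + min B − 5.
A'(p) = 12(p - 2)(p + 1)(p + 2) vanishes at p ∈ {-2, -1, 2}; B'(q) = 4q + 16 vanishes at q ∈ {-4}.
Local minima of A (where A''>0): A(-2)=16, A(2)=-112. Local minima of B: B(-4)=-32.
So the global minimum of C is A(2) + B(-4) − 5 = -112 − 32 − 5 = -149, attained at (2, -4).

(2, -4)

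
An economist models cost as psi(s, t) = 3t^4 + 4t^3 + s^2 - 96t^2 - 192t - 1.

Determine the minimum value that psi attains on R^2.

psi(s,t) separates as P(s) + Q(t) − 1, so its minimum is min P + min Q − 1.
P'(s) = 2s vanishes at s ∈ {0}; Q'(t) = 12(t - 4)(t + 1)(t + 4) vanishes at t ∈ {-4, -1, 4}.
Local minima of P (where P''>0): P(0)=0. Local minima of Q: Q(-4)=-256, Q(4)=-1280.
So the global minimum of psi is P(0) + Q(4) − 1 = 0 − 1280 − 1 = -1281, attained at (0, 4).

-1281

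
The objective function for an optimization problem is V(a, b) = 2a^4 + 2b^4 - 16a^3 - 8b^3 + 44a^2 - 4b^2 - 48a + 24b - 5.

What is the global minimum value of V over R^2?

-41

V(a,b) separates as P(a) + Q(b) − 5, so its minimum is min P + min Q − 5.
P'(a) = 8(a - 3)(a - 2)(a - 1) vanishes at a ∈ {1, 2, 3}; Q'(b) = 8(b - 3)(b - 1)(b + 1) vanishes at b ∈ {-1, 1, 3}.
Local minima of P (where P''>0): P(1)=-18, P(3)=-18. Local minima of Q: Q(-1)=-18, Q(3)=-18.
So the global minimum of V is P(1) + Q(-1) − 5 = -18 − 18 − 5 = -41, attained at (1, -1).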